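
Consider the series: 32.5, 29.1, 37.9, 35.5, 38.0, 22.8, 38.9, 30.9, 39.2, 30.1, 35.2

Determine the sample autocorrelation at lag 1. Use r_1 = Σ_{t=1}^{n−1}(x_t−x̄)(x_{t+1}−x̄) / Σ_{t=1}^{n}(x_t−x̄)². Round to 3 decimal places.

-0.602

Mean x̄ = (32.5 + 29.1 + 37.9 + 35.5 + 38.0 + 22.8 + 38.9 + 30.9 + 39.2 + 30.1 + 35.2)/11 = 33.6455
Numerator Σ_{t=1}^{10}(x_t−x̄)(x_{t+1}−x̄) = -157.2621
Denominator Σ(x_t−x̄)² = 261.0873
r_1 = -157.2621 / 261.0873 = -0.602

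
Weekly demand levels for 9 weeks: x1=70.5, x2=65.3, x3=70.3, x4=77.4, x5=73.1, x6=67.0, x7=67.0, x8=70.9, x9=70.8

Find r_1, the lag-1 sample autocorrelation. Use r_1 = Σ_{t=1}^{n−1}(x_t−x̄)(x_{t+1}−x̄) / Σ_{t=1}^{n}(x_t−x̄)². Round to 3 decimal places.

Mean x̄ = (70.5 + 65.3 + 70.3 + 77.4 + 73.1 + 67.0 + 67.0 + 70.9 + 70.8)/9 = 70.2556
Numerator Σ_{t=1}^{8}(x_t−x̄)(x_{t+1}−x̄) = 18.7991
Denominator Σ(x_t−x̄)² = 105.6622
r_1 = 18.7991 / 105.6622 = 0.178

0.178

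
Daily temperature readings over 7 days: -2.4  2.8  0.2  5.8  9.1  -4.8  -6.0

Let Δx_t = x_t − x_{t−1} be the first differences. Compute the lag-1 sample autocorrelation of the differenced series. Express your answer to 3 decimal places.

-0.163

First differences Δx: 5.2, -2.6, 5.6, 3.3, -13.9, -1.2
Mean of differences = -0.6000
Numerator Σ(Δx_t−Δx̄)(Δx_{t+1}−Δx̄) = -43.7100
Denominator Σ(Δx_t−Δx̄)² = 268.5400
r_1(Δx) = -43.7100 / 268.5400 = -0.163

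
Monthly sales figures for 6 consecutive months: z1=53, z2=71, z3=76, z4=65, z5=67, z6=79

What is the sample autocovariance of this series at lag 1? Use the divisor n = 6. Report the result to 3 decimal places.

-9.458

Mean z̄ = (53 + 71 + 76 + 65 + 67 + 79)/6 = 68.5000
Deviations: -15.5000, 2.5000, 7.5000, -3.5000, -1.5000, 10.5000
Σ_{t=1}^{5}(z_t−z̄)(z_{t+1}−z̄) = -56.7500
γ_1 = -56.7500 / 6 = -9.458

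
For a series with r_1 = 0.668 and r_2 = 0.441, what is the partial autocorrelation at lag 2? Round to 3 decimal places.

φ_{22} = (r_2 − r_1²) / (1 − r_1²)
r_1² = (0.668)² = 0.446224
Numerator = 0.441 − 0.4462 = -0.0052; denominator = 1 − 0.4462 = 0.5538
φ_{22} = -0.0052 / 0.5538 = -0.009

-0.009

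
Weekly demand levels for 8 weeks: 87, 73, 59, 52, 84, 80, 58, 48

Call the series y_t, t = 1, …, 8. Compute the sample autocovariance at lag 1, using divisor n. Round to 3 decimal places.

Mean ȳ = (87 + 73 + 59 + 52 + 84 + 80 + 58 + 48)/8 = 67.6250
Σ_{t=1}^{7}(y_t−ȳ)(y_{t+1}−ȳ) = 209.1094
γ_1 = 209.1094 / 8 = 26.139

26.139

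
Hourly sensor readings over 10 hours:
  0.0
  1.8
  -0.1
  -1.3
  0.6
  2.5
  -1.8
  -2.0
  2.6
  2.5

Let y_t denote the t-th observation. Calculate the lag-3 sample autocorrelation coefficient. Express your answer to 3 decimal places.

0.111

Mean ȳ = (0.0 + 1.8 − 0.1 − 1.3 + 0.6 + 2.5 − 1.8 − 2.0 + 2.6 + 2.5)/10 = 0.4800
Σ(y_t−ȳ)(y_{t+3}−ȳ) = (0.8544) + (0.1584) + (-1.1716) + (4.0584) + (-0.2976) + (4.2824) + (-4.6056) = 3.2788
Denominator Σ(y_t−ȳ)² = 29.4960
r_3 = 3.2788 / 29.4960 = 0.111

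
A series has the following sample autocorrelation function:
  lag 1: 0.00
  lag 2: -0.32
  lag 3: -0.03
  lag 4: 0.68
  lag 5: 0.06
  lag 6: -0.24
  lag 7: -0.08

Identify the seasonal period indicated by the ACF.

The largest autocorrelation is r_4 = 0.68; the remaining lags stay at or below 0.06.
The dominant spike at lag 4 indicates a seasonal period of 4.

4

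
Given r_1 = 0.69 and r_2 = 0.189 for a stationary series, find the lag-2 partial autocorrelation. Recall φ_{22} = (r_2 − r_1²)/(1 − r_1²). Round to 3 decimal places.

φ_{22} = (r_2 − r_1²) / (1 − r_1²)
r_1² = (0.69)² = 0.4761
Numerator = 0.189 − 0.4761 = -0.2871; denominator = 1 − 0.4761 = 0.5239
φ_{22} = -0.2871 / 0.5239 = -0.548

-0.548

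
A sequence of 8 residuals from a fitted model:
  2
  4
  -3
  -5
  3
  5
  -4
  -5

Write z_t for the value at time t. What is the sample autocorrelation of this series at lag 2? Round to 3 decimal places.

-0.761

Mean z̄ = (2 + 4 − 3 − 5 + 3 + 5 − 4 − 5)/8 = -0.3750
Numerator Σ_{t=1}^{6}(z_t−z̄)(z_{t+2}−z̄) = -97.2813
Denominator Σ(z_t−z̄)² = 127.8750
r_2 = -97.2813 / 127.8750 = -0.761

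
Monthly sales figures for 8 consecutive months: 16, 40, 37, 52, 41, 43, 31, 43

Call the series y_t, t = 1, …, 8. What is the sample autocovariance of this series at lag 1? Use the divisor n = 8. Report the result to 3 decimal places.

-8.877

Mean ȳ = (16 + 40 + 37 + 52 + 41 + 43 + 31 + 43)/8 = 37.8750
Deviations: -21.8750, 2.1250, -0.8750, 14.1250, 3.1250, 5.1250, -6.8750, 5.1250
Σ_{t=1}^{7}(y_t−ȳ)(y_{t+1}−ȳ) = -71.0156
γ_1 = -71.0156 / 8 = -8.877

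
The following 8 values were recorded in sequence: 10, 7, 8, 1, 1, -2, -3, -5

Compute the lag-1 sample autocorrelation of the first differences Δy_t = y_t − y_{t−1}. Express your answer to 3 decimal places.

-0.759

First differences Δy: -3, 1, -7, 0, -3, -1, -2
Mean of differences = -2.1429
Numerator Σ(Δy_t−Δȳ)(Δy_{t+1}−Δȳ) = -31.0204
Denominator Σ(Δy_t−Δȳ)² = 40.8571
r_1(Δy) = -31.0204 / 40.8571 = -0.759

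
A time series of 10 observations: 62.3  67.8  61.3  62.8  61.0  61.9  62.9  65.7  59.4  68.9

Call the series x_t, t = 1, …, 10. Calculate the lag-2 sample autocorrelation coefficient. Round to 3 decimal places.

Mean x̄ = (62.3 + 67.8 + 61.3 + 62.8 + 61.0 + 61.9 + 62.9 + 65.7 + 59.4 + 68.9)/10 = 63.4000
Numerator Σ_{t=1}^{8}(x_t−x̄)(x_{t+2}−x̄) = 18.0100
Denominator Σ(x_t−x̄)² = 85.1400
r_2 = 18.0100 / 85.1400 = 0.212

0.212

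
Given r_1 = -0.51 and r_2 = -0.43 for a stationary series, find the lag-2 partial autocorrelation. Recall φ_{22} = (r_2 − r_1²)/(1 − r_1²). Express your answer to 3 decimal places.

-0.933

φ_{22} = (r_2 − r_1²) / (1 − r_1²)
r_1² = (-0.51)² = 0.2601
Numerator = -0.43 − 0.2601 = -0.6901; denominator = 1 − 0.2601 = 0.7399
φ_{22} = -0.6901 / 0.7399 = -0.933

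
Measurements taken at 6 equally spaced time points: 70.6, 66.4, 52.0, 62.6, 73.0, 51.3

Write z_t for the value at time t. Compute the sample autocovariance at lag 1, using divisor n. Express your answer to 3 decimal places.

Mean z̄ = (70.6 + 66.4 + 52.0 + 62.6 + 73.0 + 51.3)/6 = 62.6500
Σ_{t=1}^{5}(z_t−z̄)(z_{t+1}−z̄) = -127.5825
γ_1 = -127.5825 / 6 = -21.264

-21.264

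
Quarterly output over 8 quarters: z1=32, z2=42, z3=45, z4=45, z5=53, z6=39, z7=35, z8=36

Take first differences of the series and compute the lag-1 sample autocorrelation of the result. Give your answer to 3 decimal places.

-0.069

First differences Δz: 10, 3, 0, 8, -14, -4, 1
Mean of differences = 0.5714
Numerator Σ(Δz_t−Δz̄)(Δz_{t+1}−Δz̄) = -26.3265
Denominator Σ(Δz_t−Δz̄)² = 383.7143
r_1(Δz) = -26.3265 / 383.7143 = -0.069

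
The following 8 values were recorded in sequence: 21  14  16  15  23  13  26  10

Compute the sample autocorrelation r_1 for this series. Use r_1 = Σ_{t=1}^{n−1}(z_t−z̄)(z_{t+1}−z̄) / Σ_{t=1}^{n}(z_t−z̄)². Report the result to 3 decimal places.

-0.678

Mean z̄ = (21 + 14 + 16 + 15 + 23 + 13 + 26 + 10)/8 = 17.2500
Numerator Σ_{t=1}^{7}(z_t−z̄)(z_{t+1}−z̄) = -143.3125
Denominator Σ(z_t−z̄)² = 211.5000
r_1 = -143.3125 / 211.5000 = -0.678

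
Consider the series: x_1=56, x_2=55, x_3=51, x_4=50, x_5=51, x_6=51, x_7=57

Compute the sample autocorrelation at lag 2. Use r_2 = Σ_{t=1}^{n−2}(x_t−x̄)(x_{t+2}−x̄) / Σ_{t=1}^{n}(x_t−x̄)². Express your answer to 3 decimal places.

Mean x̄ = (56 + 55 + 51 + 50 + 51 + 51 + 57)/7 = 53.0000
Deviations from mean: 3.0000, 2.0000, -2.0000, -3.0000, -2.0000, -2.0000, 4.0000
Σ(x_t−x̄)(x_{t+2}−x̄) = (-6.0000) + (-6.0000) + (4.0000) + (6.0000) + (-8.0000) = -10.0000
Denominator Σ(x_t−x̄)² = 50.0000
r_2 = -10.0000 / 50.0000 = -0.200

-0.200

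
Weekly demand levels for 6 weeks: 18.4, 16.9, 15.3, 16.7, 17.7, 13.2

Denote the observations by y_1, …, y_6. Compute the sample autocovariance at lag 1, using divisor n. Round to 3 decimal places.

Mean ȳ = (18.4 + 16.9 + 15.3 + 16.7 + 17.7 + 13.2)/6 = 16.3667
Deviations: 2.0333, 0.5333, -1.0667, 0.3333, 1.3333, -3.1667
Σ_{t=1}^{5}(y_t−ȳ)(y_{t+1}−ȳ) = -3.6178
γ_1 = -3.6178 / 6 = -0.603

-0.603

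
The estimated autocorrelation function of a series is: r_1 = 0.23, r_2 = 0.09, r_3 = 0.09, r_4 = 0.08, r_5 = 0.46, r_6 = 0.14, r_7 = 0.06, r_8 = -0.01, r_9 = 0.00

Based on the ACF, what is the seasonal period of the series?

The largest autocorrelation is r_5 = 0.46; the remaining lags stay at or below 0.23. The elevated value at lag 1 (0.23), dropping to 0.09 at lag 2, reflects decaying short-term dependence rather than seasonality.
The dominant spike at lag 5 indicates a seasonal period of 5.

5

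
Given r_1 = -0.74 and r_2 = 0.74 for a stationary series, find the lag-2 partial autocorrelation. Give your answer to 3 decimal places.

φ_{22} = (r_2 − r_1²) / (1 − r_1²)
r_1² = (-0.74)² = 0.5476
Numerator = 0.74 − 0.5476 = 0.1924; denominator = 1 − 0.5476 = 0.4524
φ_{22} = 0.1924 / 0.4524 = 0.425

0.425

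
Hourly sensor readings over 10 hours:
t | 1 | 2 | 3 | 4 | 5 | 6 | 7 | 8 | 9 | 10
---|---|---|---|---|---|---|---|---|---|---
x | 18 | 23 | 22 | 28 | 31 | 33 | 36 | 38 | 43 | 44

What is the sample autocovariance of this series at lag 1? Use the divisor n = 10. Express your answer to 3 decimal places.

48.404

Mean x̄ = (18 + 23 + 22 + 28 + 31 + 33 + 36 + 38 + 43 + 44)/10 = 31.6000
Σ_{t=1}^{9}(x_t−x̄)(x_{t+1}−x̄) = 484.0400
γ_1 = 484.0400 / 10 = 48.404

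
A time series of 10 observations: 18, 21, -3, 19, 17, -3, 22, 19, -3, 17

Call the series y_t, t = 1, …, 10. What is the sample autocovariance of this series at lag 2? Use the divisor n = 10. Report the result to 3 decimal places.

Mean ȳ = (18 + 21 − 3 + 19 + 17 − 3 + 22 + 19 − 3 + 17)/10 = 12.4000
Σ_{t=1}^{8}(y_t−ȳ)(y_{t+2}−ȳ) = -376.9200
γ_2 = -376.9200 / 10 = -37.692

-37.692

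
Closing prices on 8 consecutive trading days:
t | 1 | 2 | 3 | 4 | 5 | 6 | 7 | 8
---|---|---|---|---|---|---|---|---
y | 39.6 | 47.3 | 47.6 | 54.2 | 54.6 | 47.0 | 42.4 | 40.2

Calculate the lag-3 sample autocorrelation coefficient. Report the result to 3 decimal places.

Mean ȳ = (39.6 + 47.3 + 47.6 + 54.2 + 54.6 + 47.0 + 42.4 + 40.2)/8 = 46.6125
Deviations from mean: -7.0125, 0.6875, 0.9875, 7.5875, 7.9875, 0.3875, -4.2125, -6.4125
Numerator Σ_{t=1}^{5}(y_t−ȳ)(y_{t+3}−ȳ) = -130.5155
Denominator Σ(y_t−ȳ)² = 231.0088
r_3 = -130.5155 / 231.0088 = -0.565

-0.565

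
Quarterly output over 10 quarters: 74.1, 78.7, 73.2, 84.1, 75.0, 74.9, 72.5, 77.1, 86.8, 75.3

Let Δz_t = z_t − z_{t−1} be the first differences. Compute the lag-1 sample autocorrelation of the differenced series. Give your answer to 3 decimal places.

-0.518

First differences Δz: 4.6, -5.5, 10.9, -9.1, -0.1, -2.4, 4.6, 9.7, -11.5
Mean of differences = 0.1333
Numerator Σ(Δz_t−Δz̄)(Δz_{t+1}−Δz̄) = -262.3578
Denominator Σ(Δz_t−Δz̄)² = 506.1400
r_1(Δz) = -262.3578 / 506.1400 = -0.518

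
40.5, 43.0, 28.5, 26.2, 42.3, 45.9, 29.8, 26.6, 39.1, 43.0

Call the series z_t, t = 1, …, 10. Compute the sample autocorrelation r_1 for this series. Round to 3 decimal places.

0.084

Mean z̄ = (40.5 + 43.0 + 28.5 + 26.2 + 42.3 + 45.9 + 29.8 + 26.6 + 39.1 + 43.0)/10 = 36.4900
Numerator Σ_{t=1}^{9}(z_t−z̄)(z_{t+1}−z̄) = 45.5839
Denominator Σ(z_t−z̄)² = 542.2490
r_1 = 45.5839 / 542.2490 = 0.084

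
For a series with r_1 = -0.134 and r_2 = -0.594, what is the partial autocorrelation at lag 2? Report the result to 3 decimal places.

-0.623

φ_{22} = (r_2 − r_1²) / (1 − r_1²)
r_1² = (-0.134)² = 0.017956
Numerator = -0.594 − 0.0180 = -0.6120; denominator = 1 − 0.0180 = 0.9820
φ_{22} = -0.6120 / 0.9820 = -0.623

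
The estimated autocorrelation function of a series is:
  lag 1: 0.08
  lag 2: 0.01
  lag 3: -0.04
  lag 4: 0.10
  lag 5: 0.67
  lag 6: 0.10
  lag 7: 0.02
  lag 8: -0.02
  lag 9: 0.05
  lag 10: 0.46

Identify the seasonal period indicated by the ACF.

5

The largest autocorrelation is r_5 = 0.67, with a weaker echo at lag 10 (0.46); the remaining lags stay at or below 0.10.
The dominant spike at lag 5 indicates a seasonal period of 5.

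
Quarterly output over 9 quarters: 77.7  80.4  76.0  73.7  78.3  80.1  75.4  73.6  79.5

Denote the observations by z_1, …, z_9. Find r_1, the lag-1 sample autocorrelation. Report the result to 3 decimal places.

Mean z̄ = (77.7 + 80.4 + 76.0 + 73.7 + 78.3 + 80.1 + 75.4 + 73.6 + 79.5)/9 = 77.1889
Numerator Σ_{t=1}^{8}(z_t−z̄)(z_{t+1}−z̄) = -5.7523
Denominator Σ(z_t−z̄)² = 55.2889
r_1 = -5.7523 / 55.2889 = -0.104

-0.104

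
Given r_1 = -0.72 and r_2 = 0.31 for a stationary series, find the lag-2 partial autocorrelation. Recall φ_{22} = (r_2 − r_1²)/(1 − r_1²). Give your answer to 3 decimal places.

φ_{22} = (r_2 − r_1²) / (1 − r_1²)
r_1² = (-0.72)² = 0.5184
Numerator = 0.31 − 0.5184 = -0.2084; denominator = 1 − 0.5184 = 0.4816
φ_{22} = -0.2084 / 0.4816 = -0.433

-0.433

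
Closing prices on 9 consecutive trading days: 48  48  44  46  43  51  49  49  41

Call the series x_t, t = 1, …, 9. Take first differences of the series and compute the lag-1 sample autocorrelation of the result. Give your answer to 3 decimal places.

First differences Δx: 0, -4, 2, -3, 8, -2, 0, -8
Mean of differences = -0.8750
Numerator Σ(Δx_t−Δx̄)(Δx_{t+1}−Δx̄) = -53.8906
Denominator Σ(Δx_t−Δx̄)² = 154.8750
r_1(Δx) = -53.8906 / 154.8750 = -0.348

-0.348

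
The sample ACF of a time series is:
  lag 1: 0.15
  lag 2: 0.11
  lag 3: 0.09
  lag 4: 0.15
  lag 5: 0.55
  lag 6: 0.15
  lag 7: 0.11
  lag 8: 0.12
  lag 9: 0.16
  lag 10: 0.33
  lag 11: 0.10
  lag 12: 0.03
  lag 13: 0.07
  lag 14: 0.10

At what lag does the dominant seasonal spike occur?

The largest autocorrelation is r_5 = 0.55, with a weaker echo at lag 10 (0.33); the remaining lags stay at or below 0.16.
The dominant spike at lag 5 indicates a seasonal period of 5.

5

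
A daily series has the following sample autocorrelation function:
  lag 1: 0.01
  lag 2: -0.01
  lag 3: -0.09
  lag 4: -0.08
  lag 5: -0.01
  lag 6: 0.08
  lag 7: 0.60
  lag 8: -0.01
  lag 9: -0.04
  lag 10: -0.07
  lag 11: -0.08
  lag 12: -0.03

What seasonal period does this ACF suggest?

7

The largest autocorrelation is r_7 = 0.60; the remaining lags stay at or below 0.08.
The dominant spike at lag 7 indicates a seasonal period of 7.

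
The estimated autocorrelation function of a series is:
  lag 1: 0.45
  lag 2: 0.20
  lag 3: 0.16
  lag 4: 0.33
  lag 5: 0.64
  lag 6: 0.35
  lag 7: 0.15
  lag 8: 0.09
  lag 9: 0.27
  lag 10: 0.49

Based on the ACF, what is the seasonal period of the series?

The largest autocorrelation is r_5 = 0.64, with a weaker echo at lag 10 (0.49); the remaining lags stay at or below 0.45. The elevated value at lag 1 (0.45), dropping to 0.20 at lag 2, reflects decaying short-term dependence rather than seasonality.
The dominant spike at lag 5 indicates a seasonal period of 5.

5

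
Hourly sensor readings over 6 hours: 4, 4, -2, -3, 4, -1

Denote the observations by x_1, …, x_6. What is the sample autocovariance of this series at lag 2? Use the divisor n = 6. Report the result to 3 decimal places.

Mean x̄ = (4 + 4 − 2 − 3 + 4 − 1)/6 = 1.0000
Σ_{t=1}^{4}(x_t−x̄)(x_{t+2}−x̄) = -22.0000
γ_2 = -22.0000 / 6 = -3.667

-3.667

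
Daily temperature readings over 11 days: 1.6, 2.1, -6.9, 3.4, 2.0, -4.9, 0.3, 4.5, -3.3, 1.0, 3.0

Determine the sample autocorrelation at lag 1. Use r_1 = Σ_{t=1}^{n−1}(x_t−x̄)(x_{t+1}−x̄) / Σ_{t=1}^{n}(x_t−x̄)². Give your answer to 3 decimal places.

Mean x̄ = (1.6 + 2.1 − 6.9 + 3.4 + 2.0 − 4.9 + 0.3 + 4.5 − 3.3 + 1.0 + 3.0)/11 = 0.2545
Numerator Σ_{t=1}^{10}(x_t−x̄)(x_{t+1}−x̄) = -52.4666
Denominator Σ(x_t−x̄)² = 134.6673
r_1 = -52.4666 / 134.6673 = -0.390

-0.390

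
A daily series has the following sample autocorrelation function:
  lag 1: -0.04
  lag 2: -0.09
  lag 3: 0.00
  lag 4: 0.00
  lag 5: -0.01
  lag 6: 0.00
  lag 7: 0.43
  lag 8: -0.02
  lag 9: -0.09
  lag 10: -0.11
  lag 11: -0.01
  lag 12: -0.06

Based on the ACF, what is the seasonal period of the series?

The largest autocorrelation is r_7 = 0.43; the remaining lags stay at or below 0.00.
The dominant spike at lag 7 indicates a seasonal period of 7.

7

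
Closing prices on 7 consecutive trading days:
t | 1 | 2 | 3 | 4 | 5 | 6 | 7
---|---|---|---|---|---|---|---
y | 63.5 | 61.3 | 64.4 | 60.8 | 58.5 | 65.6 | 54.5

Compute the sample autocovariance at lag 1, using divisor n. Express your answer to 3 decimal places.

Mean ȳ = (63.5 + 61.3 + 64.4 + 60.8 + 58.5 + 65.6 + 54.5)/7 = 61.2286
Deviations: 2.2714, 0.0714, 3.1714, -0.4286, -2.7286, 4.3714, -6.7286
Σ_{t=1}^{6}(y_t−ȳ)(y_{t+1}−ȳ) = -41.1422
γ_1 = -41.1422 / 7 = -5.877

-5.877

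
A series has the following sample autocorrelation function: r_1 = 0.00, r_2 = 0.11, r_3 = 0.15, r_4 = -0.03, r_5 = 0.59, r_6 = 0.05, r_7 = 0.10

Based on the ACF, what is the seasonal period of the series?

5

The largest autocorrelation is r_5 = 0.59; the remaining lags stay at or below 0.15.
The dominant spike at lag 5 indicates a seasonal period of 5.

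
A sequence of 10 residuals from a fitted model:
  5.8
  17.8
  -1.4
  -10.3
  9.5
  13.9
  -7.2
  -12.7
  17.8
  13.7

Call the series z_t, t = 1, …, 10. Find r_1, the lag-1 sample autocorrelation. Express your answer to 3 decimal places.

Mean z̄ = (5.8 + 17.8 − 1.4 − 10.3 + 9.5 + 13.9 − 7.2 − 12.7 + 17.8 + 13.7)/10 = 4.6900
Numerator Σ_{t=1}^{9}(z_t−z̄)(z_{t+1}−z̄) = -14.4021
Denominator Σ(z_t−z̄)² = 1239.6890
r_1 = -14.4021 / 1239.6890 = -0.012

-0.012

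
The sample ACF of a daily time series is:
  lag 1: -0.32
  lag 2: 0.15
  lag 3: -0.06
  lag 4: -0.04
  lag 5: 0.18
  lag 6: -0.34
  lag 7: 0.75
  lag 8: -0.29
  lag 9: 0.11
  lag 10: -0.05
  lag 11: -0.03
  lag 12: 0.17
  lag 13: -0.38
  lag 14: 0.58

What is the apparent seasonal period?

7

The largest autocorrelation is r_7 = 0.75, with a weaker echo at lag 14 (0.58); the remaining lags stay at or below 0.18.
The dominant spike at lag 7 indicates a seasonal period of 7.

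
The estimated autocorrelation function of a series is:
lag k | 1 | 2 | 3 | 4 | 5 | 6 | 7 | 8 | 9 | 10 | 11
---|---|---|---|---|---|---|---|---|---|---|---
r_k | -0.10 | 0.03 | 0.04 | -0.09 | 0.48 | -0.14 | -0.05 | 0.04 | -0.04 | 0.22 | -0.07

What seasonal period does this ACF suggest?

The largest autocorrelation is r_5 = 0.48, with a weaker echo at lag 10 (0.22); the remaining lags stay at or below 0.04.
The dominant spike at lag 5 indicates a seasonal period of 5.

5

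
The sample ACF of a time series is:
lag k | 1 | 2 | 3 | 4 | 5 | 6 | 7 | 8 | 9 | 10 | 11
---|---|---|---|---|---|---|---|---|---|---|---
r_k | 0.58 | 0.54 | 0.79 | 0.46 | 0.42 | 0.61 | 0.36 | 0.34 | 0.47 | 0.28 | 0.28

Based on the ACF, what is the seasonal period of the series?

3

The largest autocorrelation is r_3 = 0.79, with a weaker echo at lag 6 (0.61); the remaining lags stay at or below 0.58. The elevated value at lag 1 (0.58), dropping to 0.54 at lag 2, reflects decaying short-term dependence rather than seasonality.
The dominant spike at lag 3 indicates a seasonal period of 3.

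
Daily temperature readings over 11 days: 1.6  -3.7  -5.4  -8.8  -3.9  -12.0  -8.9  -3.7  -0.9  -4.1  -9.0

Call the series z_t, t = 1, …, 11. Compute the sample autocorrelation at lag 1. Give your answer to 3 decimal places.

Mean z̄ = (1.6 − 3.7 − 5.4 − 8.8 − 3.9 − 12.0 − 8.9 − 3.7 − 0.9 − 4.1 − 9.0)/11 = -5.3455
Numerator Σ_{t=1}^{10}(z_t−z̄)(z_{t+1}−z̄) = 23.0198
Denominator Σ(z_t−z̄)² = 159.2673
r_1 = 23.0198 / 159.2673 = 0.145

0.145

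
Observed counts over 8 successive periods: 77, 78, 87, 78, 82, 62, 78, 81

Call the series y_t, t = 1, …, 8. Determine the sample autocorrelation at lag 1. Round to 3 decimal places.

Mean ȳ = (77 + 78 + 87 + 78 + 82 + 62 + 78 + 81)/8 = 77.8750
Numerator Σ_{t=1}^{7}(y_t−ȳ)(y_{t+1}−ȳ) = -64.3906
Denominator Σ(y_t−ȳ)² = 362.8750
r_1 = -64.3906 / 362.8750 = -0.177

-0.177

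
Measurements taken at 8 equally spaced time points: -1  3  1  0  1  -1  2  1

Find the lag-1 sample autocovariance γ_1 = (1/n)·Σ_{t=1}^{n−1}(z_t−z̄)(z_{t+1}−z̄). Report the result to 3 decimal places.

Mean z̄ = (-1 + 3 + 1 + 0 + 1 − 1 + 2 + 1)/8 = 0.7500
Deviations: -1.7500, 2.2500, 0.2500, -0.7500, 0.2500, -1.7500, 1.2500, 0.2500
Σ_{t=1}^{7}(z_t−z̄)(z_{t+1}−z̄) = -6.0625
γ_1 = -6.0625 / 8 = -0.758

-0.758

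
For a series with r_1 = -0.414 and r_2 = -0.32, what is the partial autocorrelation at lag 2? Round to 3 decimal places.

φ_{22} = (r_2 − r_1²) / (1 − r_1²)
r_1² = (-0.414)² = 0.171396
Numerator = -0.32 − 0.1714 = -0.4914; denominator = 1 − 0.1714 = 0.8286
φ_{22} = -0.4914 / 0.8286 = -0.593

-0.593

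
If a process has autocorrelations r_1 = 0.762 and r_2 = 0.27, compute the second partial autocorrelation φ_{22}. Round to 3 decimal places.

-0.741

φ_{22} = (r_2 − r_1²) / (1 − r_1²)
r_1² = (0.762)² = 0.580644
Numerator = 0.27 − 0.5806 = -0.3106; denominator = 1 − 0.5806 = 0.4194
φ_{22} = -0.3106 / 0.4194 = -0.741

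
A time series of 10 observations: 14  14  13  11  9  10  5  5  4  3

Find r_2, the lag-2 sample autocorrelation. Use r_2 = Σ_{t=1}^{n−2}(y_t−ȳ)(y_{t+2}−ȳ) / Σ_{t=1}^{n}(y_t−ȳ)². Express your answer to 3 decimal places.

Mean ȳ = (14 + 14 + 13 + 11 + 9 + 10 + 5 + 5 + 4 + 3)/10 = 8.8000
Numerator Σ_{t=1}^{8}(y_t−ȳ)(y_{t+2}−ȳ) = 71.7200
Denominator Σ(y_t−ȳ)² = 163.6000
r_2 = 71.7200 / 163.6000 = 0.438

0.438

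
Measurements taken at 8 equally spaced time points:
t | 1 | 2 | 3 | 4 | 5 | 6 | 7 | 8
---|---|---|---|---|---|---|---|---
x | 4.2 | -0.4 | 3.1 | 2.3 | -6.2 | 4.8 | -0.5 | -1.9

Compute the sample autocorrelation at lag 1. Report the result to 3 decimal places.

-0.464

Mean x̄ = (4.2 − 0.4 + 3.1 + 2.3 − 6.2 + 4.8 − 0.5 − 1.9)/8 = 0.6750
Deviations from mean: 3.5250, -1.0750, 2.4250, 1.6250, -6.8750, 4.1250, -1.1750, -2.5750
Σ(x_t−x̄)(x_{t+1}−x̄) = (-3.7894) + (-2.6069) + (3.9406) + (-11.1719) + (-28.3594) + (-4.8469) + (3.0256) = -43.8081
Denominator Σ(x_t−x̄)² = 94.3950
r_1 = -43.8081 / 94.3950 = -0.464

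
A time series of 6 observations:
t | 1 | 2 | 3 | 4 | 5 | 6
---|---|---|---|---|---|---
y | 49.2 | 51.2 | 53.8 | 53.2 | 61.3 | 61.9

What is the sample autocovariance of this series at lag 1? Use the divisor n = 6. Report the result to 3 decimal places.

Mean ȳ = (49.2 + 51.2 + 53.8 + 53.2 + 61.3 + 61.9)/6 = 55.1000
Deviations: -5.9000, -3.9000, -1.3000, -1.9000, 6.2000, 6.8000
Σ_{t=1}^{5}(y_t−ȳ)(y_{t+1}−ȳ) = 60.9300
γ_1 = 60.9300 / 6 = 10.155

10.155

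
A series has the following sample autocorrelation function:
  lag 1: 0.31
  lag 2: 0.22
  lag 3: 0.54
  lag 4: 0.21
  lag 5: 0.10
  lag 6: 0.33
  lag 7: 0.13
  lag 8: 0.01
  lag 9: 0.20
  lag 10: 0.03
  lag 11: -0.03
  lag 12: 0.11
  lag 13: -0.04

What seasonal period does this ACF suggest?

The largest autocorrelation is r_3 = 0.54, with a weaker echo at lag 6 (0.33); the remaining lags stay at or below 0.31. The elevated value at lag 1 (0.31), dropping to 0.22 at lag 2, reflects decaying short-term dependence rather than seasonality.
The dominant spike at lag 3 indicates a seasonal period of 3.

3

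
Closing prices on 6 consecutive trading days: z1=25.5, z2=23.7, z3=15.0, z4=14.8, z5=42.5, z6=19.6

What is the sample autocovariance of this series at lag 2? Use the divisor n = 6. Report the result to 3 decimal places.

-24.337

Mean z̄ = (25.5 + 23.7 + 15.0 + 14.8 + 42.5 + 19.6)/6 = 23.5167
Σ_{t=1}^{4}(z_t−z̄)(z_{t+2}−z̄) = -146.0239
γ_2 = -146.0239 / 6 = -24.337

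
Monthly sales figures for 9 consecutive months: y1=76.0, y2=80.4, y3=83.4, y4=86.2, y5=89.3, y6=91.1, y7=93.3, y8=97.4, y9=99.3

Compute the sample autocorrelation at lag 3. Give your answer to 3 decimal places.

0.069

Mean ȳ = (76.0 + 80.4 + 83.4 + 86.2 + 89.3 + 91.1 + 93.3 + 97.4 + 99.3)/9 = 88.4889
Σ(y_t−ȳ)(y_{t+3}−ȳ) = (28.5857) + (-6.5610) + (-13.2877) + (-11.0121) + (7.2279) + (28.2290) = 33.1819
Denominator Σ(y_t−ȳ)² = 479.4489
r_3 = 33.1819 / 479.4489 = 0.069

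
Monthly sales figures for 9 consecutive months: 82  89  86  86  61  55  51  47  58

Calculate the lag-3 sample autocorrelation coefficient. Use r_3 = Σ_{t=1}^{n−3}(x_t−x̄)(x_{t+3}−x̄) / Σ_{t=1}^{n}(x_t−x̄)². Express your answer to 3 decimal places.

-0.068

Mean x̄ = (82 + 89 + 86 + 86 + 61 + 55 + 51 + 47 + 58)/9 = 68.3333
Numerator Σ_{t=1}^{6}(x_t−x̄)(x_{t+3}−x̄) = -157.6667
Denominator Σ(x_t−x̄)² = 2332.0000
r_3 = -157.6667 / 2332.0000 = -0.068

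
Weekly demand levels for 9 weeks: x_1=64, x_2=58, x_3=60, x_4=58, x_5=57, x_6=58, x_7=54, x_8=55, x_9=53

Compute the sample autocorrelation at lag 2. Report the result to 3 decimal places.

Mean x̄ = (64 + 58 + 60 + 58 + 57 + 58 + 54 + 55 + 53)/9 = 57.4444
Numerator Σ_{t=1}^{7}(x_t−x̄)(x_{t+2}−x̄) = 31.7160
Denominator Σ(x_t−x̄)² = 88.2222
r_2 = 31.7160 / 88.2222 = 0.360

0.360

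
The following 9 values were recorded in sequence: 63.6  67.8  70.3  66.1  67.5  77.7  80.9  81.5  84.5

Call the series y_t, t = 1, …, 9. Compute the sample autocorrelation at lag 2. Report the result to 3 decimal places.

Mean ȳ = (63.6 + 67.8 + 70.3 + 66.1 + 67.5 + 77.7 + 80.9 + 81.5 + 84.5)/9 = 73.3222
Numerator Σ_{t=1}^{7}(y_t−ȳ)(y_{t+2}−ȳ) = 131.6279
Denominator Σ(y_t−ȳ)² = 488.6156
r_2 = 131.6279 / 488.6156 = 0.269

0.269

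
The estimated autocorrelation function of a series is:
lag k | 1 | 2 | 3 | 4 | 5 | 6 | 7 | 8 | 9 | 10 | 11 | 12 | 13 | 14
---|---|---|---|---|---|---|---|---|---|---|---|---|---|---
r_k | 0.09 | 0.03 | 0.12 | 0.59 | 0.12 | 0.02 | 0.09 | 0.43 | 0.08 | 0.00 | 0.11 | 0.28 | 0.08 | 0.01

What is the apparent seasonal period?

The largest autocorrelation is r_4 = 0.59, with weaker echoes at lags 8 (0.43) and 12 (0.28); the remaining lags stay at or below 0.12.
The dominant spike at lag 4 indicates a seasonal period of 4.

4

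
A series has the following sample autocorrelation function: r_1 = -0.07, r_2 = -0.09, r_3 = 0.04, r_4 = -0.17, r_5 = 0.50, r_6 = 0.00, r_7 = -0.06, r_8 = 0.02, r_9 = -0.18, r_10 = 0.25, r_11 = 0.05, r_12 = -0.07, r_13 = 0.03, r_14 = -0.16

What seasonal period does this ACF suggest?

The largest autocorrelation is r_5 = 0.50, with a weaker echo at lag 10 (0.25); the remaining lags stay at or below 0.05.
The dominant spike at lag 5 indicates a seasonal period of 5.

5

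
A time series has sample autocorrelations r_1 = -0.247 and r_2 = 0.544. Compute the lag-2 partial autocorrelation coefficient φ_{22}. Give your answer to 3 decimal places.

0.514

φ_{22} = (r_2 − r_1²) / (1 − r_1²)
r_1² = (-0.247)² = 0.061009
Numerator = 0.544 − 0.0610 = 0.4830; denominator = 1 − 0.0610 = 0.9390
φ_{22} = 0.4830 / 0.9390 = 0.514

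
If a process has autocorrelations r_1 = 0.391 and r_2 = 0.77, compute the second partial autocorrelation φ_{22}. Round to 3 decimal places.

0.728

φ_{22} = (r_2 − r_1²) / (1 − r_1²)
r_1² = (0.391)² = 0.152881
Numerator = 0.77 − 0.1529 = 0.6171; denominator = 1 − 0.1529 = 0.8471
φ_{22} = 0.6171 / 0.8471 = 0.728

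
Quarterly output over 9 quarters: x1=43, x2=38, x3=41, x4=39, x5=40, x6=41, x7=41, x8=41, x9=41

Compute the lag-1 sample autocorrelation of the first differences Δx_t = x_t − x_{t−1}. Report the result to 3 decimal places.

-0.540

First differences Δx: -5, 3, -2, 1, 1, 0, 0, 0
Mean of differences = -0.2500
Numerator Σ(Δx_t−Δx̄)(Δx_{t+1}−Δx̄) = -21.3125
Denominator Σ(Δx_t−Δx̄)² = 39.5000
r_1(Δx) = -21.3125 / 39.5000 = -0.540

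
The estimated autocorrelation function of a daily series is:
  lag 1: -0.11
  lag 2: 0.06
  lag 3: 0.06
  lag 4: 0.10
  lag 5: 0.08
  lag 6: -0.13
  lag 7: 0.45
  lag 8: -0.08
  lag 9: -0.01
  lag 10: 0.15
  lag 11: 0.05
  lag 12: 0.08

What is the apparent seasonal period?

7

The largest autocorrelation is r_7 = 0.45; the remaining lags stay at or below 0.15.
The dominant spike at lag 7 indicates a seasonal period of 7.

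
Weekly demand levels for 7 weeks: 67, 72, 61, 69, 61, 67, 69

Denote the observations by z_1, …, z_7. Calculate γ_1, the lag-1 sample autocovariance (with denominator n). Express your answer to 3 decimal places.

Mean z̄ = (67 + 72 + 61 + 69 + 61 + 67 + 69)/7 = 66.5714
Deviations: 0.4286, 5.4286, -5.5714, 2.4286, -5.5714, 0.4286, 2.4286
Σ_{t=1}^{6}(z_t−z̄)(z_{t+1}−z̄) = -56.3265
γ_1 = -56.3265 / 7 = -8.047

-8.047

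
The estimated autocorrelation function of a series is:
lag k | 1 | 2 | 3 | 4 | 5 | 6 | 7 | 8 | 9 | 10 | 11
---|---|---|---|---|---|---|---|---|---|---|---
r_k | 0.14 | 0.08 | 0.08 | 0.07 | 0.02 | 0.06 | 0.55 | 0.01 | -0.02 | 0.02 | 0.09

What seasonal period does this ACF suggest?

7

The largest autocorrelation is r_7 = 0.55; the remaining lags stay at or below 0.14.
The dominant spike at lag 7 indicates a seasonal period of 7.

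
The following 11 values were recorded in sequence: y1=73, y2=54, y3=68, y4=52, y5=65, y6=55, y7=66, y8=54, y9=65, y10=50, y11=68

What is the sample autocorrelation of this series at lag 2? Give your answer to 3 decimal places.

0.655

Mean ȳ = (73 + 54 + 68 + 52 + 65 + 55 + 66 + 54 + 65 + 50 + 68)/11 = 60.9091
Numerator Σ_{t=1}^{9}(y_t−ȳ)(y_{t+2}−ȳ) = 415.8017
Denominator Σ(y_t−ȳ)² = 634.9091
r_2 = 415.8017 / 634.9091 = 0.655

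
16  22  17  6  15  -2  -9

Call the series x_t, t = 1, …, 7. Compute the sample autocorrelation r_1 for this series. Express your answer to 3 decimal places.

Mean x̄ = (16 + 22 + 17 + 6 + 15 − 2 − 9)/7 = 9.2857
Deviations from mean: 6.7143, 12.7143, 7.7143, -3.2857, 5.7143, -11.2857, -18.2857
Numerator Σ_{t=1}^{6}(x_t−x̄)(x_{t+1}−x̄) = 281.2041
Denominator Σ(x_t−x̄)² = 771.4286
r_1 = 281.2041 / 771.4286 = 0.365

0.365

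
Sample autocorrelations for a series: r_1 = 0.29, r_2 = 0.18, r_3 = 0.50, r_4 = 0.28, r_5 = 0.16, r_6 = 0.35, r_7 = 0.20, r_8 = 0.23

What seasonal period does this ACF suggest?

The largest autocorrelation is r_3 = 0.50, with a weaker echo at lag 6 (0.35); the remaining lags stay at or below 0.29. The elevated value at lag 1 (0.29), dropping to 0.18 at lag 2, reflects decaying short-term dependence rather than seasonality.
The dominant spike at lag 3 indicates a seasonal period of 3.

3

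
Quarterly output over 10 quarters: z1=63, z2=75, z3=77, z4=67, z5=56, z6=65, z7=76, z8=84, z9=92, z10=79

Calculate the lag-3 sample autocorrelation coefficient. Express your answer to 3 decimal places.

Mean z̄ = (63 + 75 + 77 + 67 + 56 + 65 + 76 + 84 + 92 + 79)/10 = 73.4000
Σ(z_t−z̄)(z_{t+3}−z̄) = (66.5600) + (-27.8400) + (-30.2400) + (-16.6400) + (-184.4400) + (-156.2400) + (14.5600) = -334.2800
Denominator Σ(z_t−z̄)² = 1034.4000
r_3 = -334.2800 / 1034.4000 = -0.323

-0.323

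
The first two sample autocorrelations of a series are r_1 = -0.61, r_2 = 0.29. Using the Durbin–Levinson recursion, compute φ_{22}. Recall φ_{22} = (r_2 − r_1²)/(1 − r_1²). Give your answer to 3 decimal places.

φ_{22} = (r_2 − r_1²) / (1 − r_1²)
r_1² = (-0.61)² = 0.3721
Numerator = 0.29 − 0.3721 = -0.0821; denominator = 1 − 0.3721 = 0.6279
φ_{22} = -0.0821 / 0.6279 = -0.131

-0.131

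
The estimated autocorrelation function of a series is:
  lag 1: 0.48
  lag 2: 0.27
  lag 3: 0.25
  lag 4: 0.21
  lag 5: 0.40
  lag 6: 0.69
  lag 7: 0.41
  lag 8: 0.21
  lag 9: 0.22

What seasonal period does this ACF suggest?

6

The largest autocorrelation is r_6 = 0.69; the remaining lags stay at or below 0.48. The elevated value at lag 1 (0.48), dropping to 0.27 at lag 2, reflects decaying short-term dependence rather than seasonality.
The dominant spike at lag 6 indicates a seasonal period of 6.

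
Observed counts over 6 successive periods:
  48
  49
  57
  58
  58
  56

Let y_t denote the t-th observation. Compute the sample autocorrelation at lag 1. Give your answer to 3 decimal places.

Mean ȳ = (48 + 49 + 57 + 58 + 58 + 56)/6 = 54.3333
Deviations from mean: -6.3333, -5.3333, 2.6667, 3.6667, 3.6667, 1.6667
Numerator Σ_{t=1}^{5}(y_t−ȳ)(y_{t+1}−ȳ) = 48.8889
Denominator Σ(y_t−ȳ)² = 105.3333
r_1 = 48.8889 / 105.3333 = 0.464

0.464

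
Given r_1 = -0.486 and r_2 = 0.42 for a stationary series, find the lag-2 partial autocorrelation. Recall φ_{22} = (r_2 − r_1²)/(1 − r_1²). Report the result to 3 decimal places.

0.241

φ_{22} = (r_2 − r_1²) / (1 − r_1²)
r_1² = (-0.486)² = 0.236196
Numerator = 0.42 − 0.2362 = 0.1838; denominator = 1 − 0.2362 = 0.7638
φ_{22} = 0.1838 / 0.7638 = 0.241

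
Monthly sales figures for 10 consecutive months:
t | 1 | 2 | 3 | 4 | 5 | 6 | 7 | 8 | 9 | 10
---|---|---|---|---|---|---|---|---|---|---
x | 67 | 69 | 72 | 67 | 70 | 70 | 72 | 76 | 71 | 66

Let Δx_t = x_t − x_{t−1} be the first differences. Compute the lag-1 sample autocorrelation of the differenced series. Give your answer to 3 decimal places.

-0.092

First differences Δx: 2, 3, -5, 3, 0, 2, 4, -5, -5
Mean of differences = -0.1111
Numerator Σ(Δx_t−Δx̄)(Δx_{t+1}−Δx̄) = -10.7901
Denominator Σ(Δx_t−Δx̄)² = 116.8889
r_1(Δx) = -10.7901 / 116.8889 = -0.092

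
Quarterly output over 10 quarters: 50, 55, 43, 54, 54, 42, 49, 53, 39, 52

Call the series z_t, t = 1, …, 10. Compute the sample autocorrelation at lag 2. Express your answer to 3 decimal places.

Mean z̄ = (50 + 55 + 43 + 54 + 54 + 42 + 49 + 53 + 39 + 52)/10 = 49.1000
Numerator Σ_{t=1}^{8}(z_t−z̄)(z_{t+2}−z̄) = -57.1200
Denominator Σ(z_t−z̄)² = 296.9000
r_2 = -57.1200 / 296.9000 = -0.192

-0.192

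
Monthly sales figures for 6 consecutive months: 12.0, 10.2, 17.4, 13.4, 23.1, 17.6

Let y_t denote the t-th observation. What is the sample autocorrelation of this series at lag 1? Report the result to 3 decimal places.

0.038

Mean ȳ = (12.0 + 10.2 + 17.4 + 13.4 + 23.1 + 17.6)/6 = 15.6167
Deviations from mean: -3.6167, -5.4167, 1.7833, -2.2167, 7.4833, 1.9833
Σ(y_t−ȳ)(y_{t+1}−ȳ) = (19.5903) + (-9.6597) + (-3.9531) + (-16.5881) + (14.8419) = 4.2314
Denominator Σ(y_t−ȳ)² = 110.4483
r_1 = 4.2314 / 110.4483 = 0.038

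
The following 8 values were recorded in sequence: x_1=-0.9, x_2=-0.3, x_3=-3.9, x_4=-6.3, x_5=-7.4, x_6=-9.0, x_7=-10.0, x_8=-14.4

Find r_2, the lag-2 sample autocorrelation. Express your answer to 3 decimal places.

Mean x̄ = (-0.9 − 0.3 − 3.9 − 6.3 − 7.4 − 9.0 − 10.0 − 14.4)/8 = -6.5250
Numerator Σ_{t=1}^{6}(x_t−x̄)(x_{t+2}−x̄) = 35.8438
Denominator Σ(x_t−x̄)² = 158.3150
r_2 = 35.8438 / 158.3150 = 0.226

0.226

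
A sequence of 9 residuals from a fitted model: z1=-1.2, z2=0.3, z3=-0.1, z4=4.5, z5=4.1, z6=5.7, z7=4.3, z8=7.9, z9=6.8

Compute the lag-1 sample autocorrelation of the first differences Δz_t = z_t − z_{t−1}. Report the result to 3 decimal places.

First differences Δz: 1.5, -0.4, 4.6, -0.4, 1.6, -1.4, 3.6, -1.1
Mean of differences = 1.0000
Numerator Σ(Δz_t−Δz̄)(Δz_{t+1}−Δz̄) = -24.7600
Denominator Σ(Δz_t−Δz̄)² = 34.4200
r_1(Δz) = -24.7600 / 34.4200 = -0.719

-0.719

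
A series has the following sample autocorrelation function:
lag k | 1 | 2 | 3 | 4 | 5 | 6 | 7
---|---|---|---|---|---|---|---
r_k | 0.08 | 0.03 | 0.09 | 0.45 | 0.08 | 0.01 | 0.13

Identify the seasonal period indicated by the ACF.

4

The largest autocorrelation is r_4 = 0.45; the remaining lags stay at or below 0.13.
The dominant spike at lag 4 indicates a seasonal period of 4.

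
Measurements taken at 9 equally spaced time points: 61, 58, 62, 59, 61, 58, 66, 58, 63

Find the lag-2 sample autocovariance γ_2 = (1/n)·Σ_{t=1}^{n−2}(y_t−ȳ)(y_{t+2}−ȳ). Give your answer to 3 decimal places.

3.457

Mean ȳ = (61 + 58 + 62 + 59 + 61 + 58 + 66 + 58 + 63)/9 = 60.6667
Σ_{t=1}^{7}(y_t−ȳ)(y_{t+2}−ȳ) = 31.1111
γ_2 = 31.1111 / 9 = 3.457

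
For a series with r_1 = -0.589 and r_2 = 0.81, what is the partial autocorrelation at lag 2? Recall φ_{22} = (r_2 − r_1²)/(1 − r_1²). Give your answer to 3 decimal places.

0.709

φ_{22} = (r_2 − r_1²) / (1 − r_1²)
r_1² = (-0.589)² = 0.346921
Numerator = 0.81 − 0.3469 = 0.4631; denominator = 1 − 0.3469 = 0.6531
φ_{22} = 0.4631 / 0.6531 = 0.709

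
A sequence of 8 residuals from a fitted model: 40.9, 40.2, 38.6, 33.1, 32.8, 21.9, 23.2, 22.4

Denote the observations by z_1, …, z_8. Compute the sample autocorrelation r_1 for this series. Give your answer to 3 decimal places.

Mean z̄ = (40.9 + 40.2 + 38.6 + 33.1 + 32.8 + 21.9 + 23.2 + 22.4)/8 = 31.6375
Deviations from mean: 9.2625, 8.5625, 6.9625, 1.4625, 1.1625, -9.7375, -8.4375, -9.2375
Numerator Σ_{t=1}^{7}(z_t−z̄)(z_{t+1}−z̄) = 299.5911
Denominator Σ(z_t−z̄)² = 462.4188
r_1 = 299.5911 / 462.4188 = 0.648

0.648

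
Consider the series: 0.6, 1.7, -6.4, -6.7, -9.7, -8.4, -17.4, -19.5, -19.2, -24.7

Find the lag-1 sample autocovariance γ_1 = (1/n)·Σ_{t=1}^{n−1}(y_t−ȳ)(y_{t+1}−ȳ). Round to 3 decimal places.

45.422

Mean ȳ = (0.6 + 1.7 − 6.4 − 6.7 − 9.7 − 8.4 − 17.4 − 19.5 − 19.2 − 24.7)/10 = -10.9700
Σ_{t=1}^{9}(y_t−ȳ)(y_{t+1}−ȳ) = 454.2171
γ_1 = 454.2171 / 10 = 45.422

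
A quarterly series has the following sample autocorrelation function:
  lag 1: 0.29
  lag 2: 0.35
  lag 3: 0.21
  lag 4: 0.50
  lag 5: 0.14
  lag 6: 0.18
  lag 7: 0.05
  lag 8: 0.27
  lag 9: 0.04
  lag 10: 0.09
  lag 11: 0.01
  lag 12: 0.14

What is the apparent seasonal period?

The largest autocorrelation is r_4 = 0.50; the remaining lags stay at or below 0.35.
The dominant spike at lag 4 indicates a seasonal period of 4.

4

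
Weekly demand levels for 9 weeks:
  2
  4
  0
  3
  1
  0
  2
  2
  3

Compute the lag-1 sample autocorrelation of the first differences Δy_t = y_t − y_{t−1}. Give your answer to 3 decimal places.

-0.663

First differences Δy: 2, -4, 3, -2, -1, 2, 0, 1
Mean of differences = 0.1250
Numerator Σ(Δy_t−Δȳ)(Δy_{t+1}−Δȳ) = -25.7656
Denominator Σ(Δy_t−Δȳ)² = 38.8750
r_1(Δy) = -25.7656 / 38.8750 = -0.663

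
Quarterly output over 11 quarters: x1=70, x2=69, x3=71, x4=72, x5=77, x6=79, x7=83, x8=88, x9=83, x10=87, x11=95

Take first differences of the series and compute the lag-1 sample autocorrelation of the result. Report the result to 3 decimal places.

-0.179

First differences Δx: -1, 2, 1, 5, 2, 4, 5, -5, 4, 8
Mean of differences = 2.5000
Numerator Σ(Δx_t−Δx̄)(Δx_{t+1}−Δx̄) = -21.2500
Denominator Σ(Δx_t−Δx̄)² = 118.5000
r_1(Δx) = -21.2500 / 118.5000 = -0.179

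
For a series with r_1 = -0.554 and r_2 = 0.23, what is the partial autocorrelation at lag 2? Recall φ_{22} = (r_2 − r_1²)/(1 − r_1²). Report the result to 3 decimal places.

φ_{22} = (r_2 − r_1²) / (1 − r_1²)
r_1² = (-0.554)² = 0.306916
Numerator = 0.23 − 0.3069 = -0.0769; denominator = 1 − 0.3069 = 0.6931
φ_{22} = -0.0769 / 0.6931 = -0.111

-0.111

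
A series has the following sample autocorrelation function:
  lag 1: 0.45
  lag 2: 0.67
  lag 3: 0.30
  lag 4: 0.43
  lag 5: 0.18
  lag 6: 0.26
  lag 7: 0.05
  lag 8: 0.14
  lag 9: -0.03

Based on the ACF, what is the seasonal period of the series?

2

The largest autocorrelation is r_2 = 0.67; the remaining lags stay at or below 0.45.
The dominant spike at lag 2 indicates a seasonal period of 2.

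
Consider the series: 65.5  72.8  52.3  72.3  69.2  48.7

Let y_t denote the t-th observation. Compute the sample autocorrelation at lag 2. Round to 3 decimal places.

-0.247

Mean ȳ = (65.5 + 72.8 + 52.3 + 72.3 + 69.2 + 48.7)/6 = 63.4667
Deviations from mean: 2.0333, 9.3333, -11.1667, 8.8333, 5.7333, -14.7667
Numerator Σ_{t=1}^{4}(y_t−ȳ)(y_{t+2}−ȳ) = -134.7222
Denominator Σ(y_t−ȳ)² = 544.8933
r_2 = -134.7222 / 544.8933 = -0.247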